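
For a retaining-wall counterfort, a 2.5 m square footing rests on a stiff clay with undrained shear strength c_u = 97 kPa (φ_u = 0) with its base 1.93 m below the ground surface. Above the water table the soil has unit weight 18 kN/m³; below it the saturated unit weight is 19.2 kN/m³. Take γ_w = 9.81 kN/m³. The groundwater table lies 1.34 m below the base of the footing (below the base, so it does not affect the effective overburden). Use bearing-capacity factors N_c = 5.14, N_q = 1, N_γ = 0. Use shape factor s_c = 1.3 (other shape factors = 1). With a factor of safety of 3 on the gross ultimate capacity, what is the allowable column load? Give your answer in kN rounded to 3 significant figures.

P_all ≈ 1420 kN

Effective surcharge at the founding depth q = γ·D_f = 18 × 1.93 = 34.74 kPa.
q_ult = c·N_c·s_c + q·N_q
     = 97 × 5.14 × 1.3 + 34.74 × 1
     = 648.15 + 34.74 = 682.89 kPa.
Gross allowable pressure q_all = 682.89 / 3 = 227.63 kPa.
Footing area = 6.25 m², so allowable column load = 227.63 × 6.25 = 1422.7 kN.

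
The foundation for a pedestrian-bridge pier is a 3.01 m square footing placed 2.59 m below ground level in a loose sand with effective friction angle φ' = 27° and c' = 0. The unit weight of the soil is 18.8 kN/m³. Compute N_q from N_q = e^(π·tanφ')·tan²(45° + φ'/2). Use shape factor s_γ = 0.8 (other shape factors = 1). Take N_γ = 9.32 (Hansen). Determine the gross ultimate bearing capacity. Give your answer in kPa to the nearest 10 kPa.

tan27° = 0.5095, so N_q = e^(π×0.5095)·tan²(58.5°) = 4.957 × 2.663 = 13.2.
Overburden at base level: q = 18.8 × 2.59 = 48.692 kPa.
Surcharge term q·N_q = 48.692 × 13.199 = 642.69 kPa; self-weight term 0.5·γ·B·N_γ·s_γ = 0.5 × 18.8 × 3.01 × 9.32 × 0.8 = 210.96 kPa.
q_ult = 642.69 + 210.96 = 853.65 kPa.

q_ult ≈ 850 kPa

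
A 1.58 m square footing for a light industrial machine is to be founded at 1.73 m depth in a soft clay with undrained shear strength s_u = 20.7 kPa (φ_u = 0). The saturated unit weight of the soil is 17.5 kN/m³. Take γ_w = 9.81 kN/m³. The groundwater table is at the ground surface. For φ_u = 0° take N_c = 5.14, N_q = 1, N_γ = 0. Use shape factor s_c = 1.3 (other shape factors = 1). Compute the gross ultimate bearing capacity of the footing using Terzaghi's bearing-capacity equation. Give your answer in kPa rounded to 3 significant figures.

q_ult ≈ 152 kPa

γ' = 17.5 − 9.81 = 7.69 kN/m³ (submerged throughout). q = 7.69 × 1.73 = 13.304 kPa.
c·N_c·s_c = 20.7 × 5.14 × 1.3 = 138.32 kPa
q·N_q = 13.304 × 1 = 13.304 kPa
q_ult = 138.32 + 13.304 = 151.62 kPa.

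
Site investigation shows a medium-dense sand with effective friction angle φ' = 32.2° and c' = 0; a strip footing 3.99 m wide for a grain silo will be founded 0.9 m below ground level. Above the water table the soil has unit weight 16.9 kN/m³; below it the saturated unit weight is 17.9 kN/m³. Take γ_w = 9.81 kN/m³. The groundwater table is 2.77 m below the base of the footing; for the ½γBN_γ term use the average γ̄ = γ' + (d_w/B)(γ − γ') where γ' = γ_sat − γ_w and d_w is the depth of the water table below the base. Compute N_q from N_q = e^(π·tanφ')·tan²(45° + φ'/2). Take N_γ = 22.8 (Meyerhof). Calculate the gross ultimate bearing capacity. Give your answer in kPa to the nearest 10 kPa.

q_ult ≈ 1010 kPa

tan32.2° = 0.6297, so N_q = e^(π×0.6297)·tan²(61.1°) = 7.231 × 3.282 = 23.73.
q = γ·D_f = 16.9 × 0.9 = 15.21 kPa.
γ' = 8.09 kN/m³; averaging over the depth B below the base, γ̄ = γ' + (d_w/B)(γ − γ') = 14.206 kN/m³.
q·N_q = 15.21 × 23.728 = 360.91 kPa
0.5·γ·B·N_γ = 0.5 × 14.206 × 3.99 × 22.8 = 646.18 kPa
q_ult = 360.91 + 646.18 = 1007.1 kPa.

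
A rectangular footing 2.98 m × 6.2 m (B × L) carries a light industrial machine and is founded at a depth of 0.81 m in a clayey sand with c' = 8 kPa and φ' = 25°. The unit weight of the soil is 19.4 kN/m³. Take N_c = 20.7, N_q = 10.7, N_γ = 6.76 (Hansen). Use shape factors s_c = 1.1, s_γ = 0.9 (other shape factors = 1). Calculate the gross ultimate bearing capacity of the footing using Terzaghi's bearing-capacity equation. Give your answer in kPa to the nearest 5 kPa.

Effective surcharge at the founding depth q = γ·D_f = 19.4 × 0.81 = 15.714 kPa.
q_ult = c·N_c·s_c + q·N_q + 0.5·γ·B·N_γ·s_γ
     = 8 × 20.7 × 1.1 + 15.714 × 10.7 + 0.5 × 19.4 × 2.98 × 6.76 × 0.9
     = 182.16 + 168.14 + 175.86 = 526.16 kPa.

q_ult ≈ 525 kPa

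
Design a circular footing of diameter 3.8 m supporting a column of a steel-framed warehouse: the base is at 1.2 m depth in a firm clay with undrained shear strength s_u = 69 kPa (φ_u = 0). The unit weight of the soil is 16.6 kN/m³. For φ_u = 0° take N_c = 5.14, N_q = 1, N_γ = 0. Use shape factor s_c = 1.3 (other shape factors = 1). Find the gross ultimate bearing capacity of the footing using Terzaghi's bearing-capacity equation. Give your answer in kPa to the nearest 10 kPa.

Effective surcharge at the founding depth q = γ·D_f = 16.6 × 1.2 = 19.92 kPa.
q_ult = c·N_c·s_c + q·N_q
     = 69 × 5.14 × 1.3 + 19.92 × 1
     = 461.06 + 19.92 = 480.98 kPa.

q_ult ≈ 480 kPa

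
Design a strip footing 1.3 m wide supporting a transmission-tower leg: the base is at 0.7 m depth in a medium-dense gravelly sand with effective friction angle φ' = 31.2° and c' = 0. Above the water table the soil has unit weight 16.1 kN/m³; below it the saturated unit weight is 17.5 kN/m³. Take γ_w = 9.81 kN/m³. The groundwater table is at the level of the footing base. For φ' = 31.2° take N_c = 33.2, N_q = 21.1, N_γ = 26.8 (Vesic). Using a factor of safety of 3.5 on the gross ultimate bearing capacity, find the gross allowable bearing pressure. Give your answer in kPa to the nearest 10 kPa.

q_all ≈ 110 kPa

Effective surcharge at the founding depth q = γ·D_f = 16.1 × 0.7 = 11.27 kPa.
The water table coincides with the base, so in the self-weight term γ → γ' = 7.69 kN/m³.
q_ult = q·N_q + 0.5·γ·B·N_γ
     = 11.27 × 21.1 + 0.5 × 7.69 × 1.3 × 26.8
     = 237.8 + 133.96 = 371.76 kPa.
q_all = 371.76 / 3.5 = 106.22 kPa.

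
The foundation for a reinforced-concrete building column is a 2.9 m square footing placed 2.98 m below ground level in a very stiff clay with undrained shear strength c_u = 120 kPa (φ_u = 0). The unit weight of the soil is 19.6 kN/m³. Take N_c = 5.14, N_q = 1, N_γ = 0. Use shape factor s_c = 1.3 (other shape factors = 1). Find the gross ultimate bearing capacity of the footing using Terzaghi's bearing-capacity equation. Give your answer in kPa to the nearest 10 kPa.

q_ult ≈ 860 kPa

Effective surcharge at the founding depth q = γ·D_f = 19.6 × 2.98 = 58.408 kPa.
q_ult = c·N_c·s_c + q·N_q
     = 120 × 5.14 × 1.3 + 58.408 × 1
     = 801.84 + 58.408 = 860.25 kPa.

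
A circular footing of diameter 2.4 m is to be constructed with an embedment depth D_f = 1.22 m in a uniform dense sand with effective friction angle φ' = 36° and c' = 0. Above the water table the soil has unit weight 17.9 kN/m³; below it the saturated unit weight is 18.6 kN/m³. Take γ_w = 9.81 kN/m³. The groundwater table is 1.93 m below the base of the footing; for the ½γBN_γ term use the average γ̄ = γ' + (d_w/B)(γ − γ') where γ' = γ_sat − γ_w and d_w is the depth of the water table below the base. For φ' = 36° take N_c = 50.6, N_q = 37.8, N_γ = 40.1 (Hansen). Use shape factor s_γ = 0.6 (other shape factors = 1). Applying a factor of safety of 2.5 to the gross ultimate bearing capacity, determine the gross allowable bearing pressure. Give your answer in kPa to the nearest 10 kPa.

q = γ·D_f = 17.9 × 1.22 = 21.838 kPa.
γ' = 8.79 kN/m³; averaging over the depth B below the base, γ̄ = γ' + (d_w/B)(γ − γ') = 16.116 kN/m³.
q·N_q = 21.838 × 37.8 = 825.48 kPa
0.5·γ·B·N_γ·s_γ = 0.5 × 16.116 × 2.4 × 40.1 × 0.6 = 465.3 kPa
q_ult = 825.48 + 465.3 = 1290.8 kPa.
q_all = q_ult / FS = 1290.8 / 2.5 = 516.31 kPa.

q_all ≈ 520 kPa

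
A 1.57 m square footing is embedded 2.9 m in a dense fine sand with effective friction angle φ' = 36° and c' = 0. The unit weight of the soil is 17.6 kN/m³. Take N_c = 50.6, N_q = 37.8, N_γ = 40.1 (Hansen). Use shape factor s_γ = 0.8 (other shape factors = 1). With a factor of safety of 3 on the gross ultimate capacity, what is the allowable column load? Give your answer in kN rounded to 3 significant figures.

Effective surcharge at the founding depth q = γ·D_f = 17.6 × 2.9 = 51.04 kPa.
q_ult = q·N_q + 0.5·γ·B·N_γ·s_γ
     = 51.04 × 37.8 + 0.5 × 17.6 × 1.57 × 40.1 × 0.8
     = 1929.3 + 443.22 = 2372.5 kPa.
Gross allowable pressure q_all = 2372.5 / 3 = 790.84 kPa.
Footing area = 2.4649 m², so allowable column load = 790.84 × 2.4649 = 1949.3 kN.

P_all ≈ 1950 kN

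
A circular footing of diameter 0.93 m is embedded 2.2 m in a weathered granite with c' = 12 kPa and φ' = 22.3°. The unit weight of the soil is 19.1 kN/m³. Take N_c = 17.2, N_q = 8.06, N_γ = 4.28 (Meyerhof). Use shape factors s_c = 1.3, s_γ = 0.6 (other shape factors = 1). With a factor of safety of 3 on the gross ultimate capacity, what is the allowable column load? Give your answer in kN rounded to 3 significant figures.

P_all ≈ 143 kN

Effective surcharge at the founding depth q = γ·D_f = 19.1 × 2.2 = 42.02 kPa.
q_ult = c·N_c·s_c + q·N_q + 0.5·γ·B·N_γ·s_γ
     = 12 × 17.2 × 1.3 + 42.02 × 8.06 + 0.5 × 19.1 × 0.93 × 4.28 × 0.6
     = 268.32 + 338.68 + 22.808 = 629.81 kPa.
Gross allowable pressure q_all = 629.81 / 3 = 209.94 kPa.
Footing area = 0.6793 m², so allowable column load = 209.94 × 0.6793 = 142.61 kN.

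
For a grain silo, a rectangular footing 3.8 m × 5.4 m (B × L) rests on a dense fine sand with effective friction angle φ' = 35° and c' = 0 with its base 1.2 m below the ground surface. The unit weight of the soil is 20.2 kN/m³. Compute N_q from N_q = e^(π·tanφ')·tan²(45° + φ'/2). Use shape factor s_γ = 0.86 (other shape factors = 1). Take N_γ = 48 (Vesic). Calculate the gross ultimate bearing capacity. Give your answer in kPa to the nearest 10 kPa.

q_ult ≈ 2390 kPa

tan35° = 0.7002, so N_q = e^(π×0.7002)·tan²(62.5°) = 9.023 × 3.69 = 33.3.
q = γ·D_f = 20.2 × 1.2 = 24.24 kPa.
q·N_q = 24.24 × 33.296 = 807.1 kPa
0.5·γ·B·N_γ·s_γ = 0.5 × 20.2 × 3.8 × 48 × 0.86 = 1584.3 kPa
q_ult = 807.1 + 1584.3 = 2391.4 kPa.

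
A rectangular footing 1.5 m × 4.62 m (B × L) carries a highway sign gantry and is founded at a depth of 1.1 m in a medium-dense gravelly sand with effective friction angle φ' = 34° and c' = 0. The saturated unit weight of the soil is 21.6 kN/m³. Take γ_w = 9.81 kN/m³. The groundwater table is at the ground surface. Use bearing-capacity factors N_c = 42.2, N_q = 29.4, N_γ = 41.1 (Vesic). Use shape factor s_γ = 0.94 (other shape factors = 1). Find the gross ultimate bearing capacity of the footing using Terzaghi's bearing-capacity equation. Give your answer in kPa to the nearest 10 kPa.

With the water table at the surface the whole profile is submerged: γ' = 21.6 − 9.81 = 11.79 kN/m³, so q = γ'·D_f = 12.969 kPa; the same γ' applies in the ½γBN_γ term.
q_ult = q·N_q + 0.5·γ·B·N_γ·s_γ
     = 12.969 × 29.4 + 0.5 × 11.79 × 1.5 × 41.1 × 0.94
     = 381.29 + 341.62 = 722.91 kPa.

q_ult ≈ 720 kPa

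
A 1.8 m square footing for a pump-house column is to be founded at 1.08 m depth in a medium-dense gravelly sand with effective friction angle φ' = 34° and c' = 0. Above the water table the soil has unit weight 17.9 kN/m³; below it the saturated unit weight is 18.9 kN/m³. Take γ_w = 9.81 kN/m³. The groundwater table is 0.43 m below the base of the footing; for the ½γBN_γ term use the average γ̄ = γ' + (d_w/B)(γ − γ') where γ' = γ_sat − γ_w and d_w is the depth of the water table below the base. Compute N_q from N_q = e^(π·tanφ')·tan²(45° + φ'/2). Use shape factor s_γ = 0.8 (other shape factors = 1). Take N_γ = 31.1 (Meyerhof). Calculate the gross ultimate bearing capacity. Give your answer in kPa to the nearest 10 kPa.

tan34° = 0.6745, so N_q = e^(π×0.6745)·tan²(62°) = 8.323 × 3.537 = 29.44.
Overburden at base level: q = 17.9 × 1.08 = 19.332 kPa.
The water table is 0.43 m below the base (< B = 1.8 m), so the ½γBN_γ term uses γ̄ = γ' + (d_w/B)(γ − γ') = 9.09 + (0.43/1.8)(17.9 − 9.09) = 11.195 kN/m³.
Surcharge term q·N_q = 19.332 × 29.44 = 569.13 kPa; self-weight term 0.5·γ·B·N_γ·s_γ = 0.5 × 11.195 × 1.8 × 31.1 × 0.8 = 250.67 kPa.
q_ult = 569.13 + 250.67 = 819.8 kPa.

q_ult ≈ 820 kPa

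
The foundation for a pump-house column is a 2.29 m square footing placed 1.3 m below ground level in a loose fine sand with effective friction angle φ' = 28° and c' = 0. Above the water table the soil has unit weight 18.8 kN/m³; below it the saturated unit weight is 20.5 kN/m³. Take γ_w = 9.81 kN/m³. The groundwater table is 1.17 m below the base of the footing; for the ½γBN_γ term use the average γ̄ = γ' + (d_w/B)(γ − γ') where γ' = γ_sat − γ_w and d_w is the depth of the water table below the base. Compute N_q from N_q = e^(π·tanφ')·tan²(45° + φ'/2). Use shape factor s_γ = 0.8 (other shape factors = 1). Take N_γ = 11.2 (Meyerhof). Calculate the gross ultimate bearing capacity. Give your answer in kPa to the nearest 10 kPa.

q_ult ≈ 510 kPa

tan28° = 0.5317, so N_q = e^(π×0.5317)·tan²(59°) = 5.314 × 2.77 = 14.72.
Overburden at base level: q = 18.8 × 1.3 = 24.44 kPa.
The water table is 1.17 m below the base (< B = 2.29 m), so the ½γBN_γ term uses γ̄ = γ' + (d_w/B)(γ − γ') = 10.69 + (1.17/2.29)(18.8 − 10.69) = 14.834 kN/m³.
Surcharge term q·N_q = 24.44 × 14.72 = 359.75 kPa; self-weight term 0.5·γ·B·N_γ·s_γ = 0.5 × 14.834 × 2.29 × 11.2 × 0.8 = 152.18 kPa.
q_ult = 359.75 + 152.18 = 511.93 kPa.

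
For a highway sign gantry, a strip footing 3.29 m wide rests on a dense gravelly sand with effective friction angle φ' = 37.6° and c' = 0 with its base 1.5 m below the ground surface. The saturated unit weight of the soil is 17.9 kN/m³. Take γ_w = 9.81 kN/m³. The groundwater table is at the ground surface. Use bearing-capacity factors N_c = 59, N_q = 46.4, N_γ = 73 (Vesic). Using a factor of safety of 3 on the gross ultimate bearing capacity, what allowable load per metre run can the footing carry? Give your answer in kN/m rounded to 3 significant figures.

≈ 1680 kN/m

With the water table at the surface the whole profile is submerged: γ' = 17.9 − 9.81 = 8.09 kN/m³, so q = γ'·D_f = 12.135 kPa; the same γ' applies in the ½γBN_γ term.
q_ult = q·N_q + 0.5·γ·B·N_γ
     = 12.135 × 46.4 + 0.5 × 8.09 × 3.29 × 73
     = 563.06 + 971.49 = 1534.6 kPa.
Gross allowable pressure q_all = 1534.6 / 3 = 511.52 kPa.
Allowable wall load = q_all × B = 511.52 × 3.29 = 1682.9 kN per metre run.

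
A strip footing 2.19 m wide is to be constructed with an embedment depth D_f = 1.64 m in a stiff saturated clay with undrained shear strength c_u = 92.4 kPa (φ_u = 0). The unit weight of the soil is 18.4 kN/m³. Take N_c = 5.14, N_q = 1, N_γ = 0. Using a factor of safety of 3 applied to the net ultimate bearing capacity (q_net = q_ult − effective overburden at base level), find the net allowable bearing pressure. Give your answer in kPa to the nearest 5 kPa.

q_all(net) ≈ 160 kPa

Overburden at base level: q = 18.4 × 1.64 = 30.176 kPa.
Cohesion term c·N_c = 92.4 × 5.14 = 474.94 kPa; surcharge term q·N_q = 30.176 × 1 = 30.176 kPa.
q_ult = 474.94 + 30.176 = 505.11 kPa.
Net ultimate: q_net = 505.11 − 30.176 = 474.94 kPa.
q_all(net) = 474.94 / 3 = 158.31 kPa.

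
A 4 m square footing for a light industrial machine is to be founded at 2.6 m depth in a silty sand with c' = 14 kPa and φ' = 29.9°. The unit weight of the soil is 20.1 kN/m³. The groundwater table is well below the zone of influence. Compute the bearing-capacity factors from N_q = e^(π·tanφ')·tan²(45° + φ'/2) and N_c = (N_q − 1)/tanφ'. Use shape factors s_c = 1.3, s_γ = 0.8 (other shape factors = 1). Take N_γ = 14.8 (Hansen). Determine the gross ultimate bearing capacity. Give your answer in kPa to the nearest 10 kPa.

tan29.9° = 0.575, so N_q = e^(π×0.575)·tan²(59.95°) = 6.089 × 2.988 = 18.19.
N_c = (18.19 − 1)/tan29.9° = 29.9.
q = γ·D_f = 20.1 × 2.6 = 52.26 kPa.
c·N_c·s_c = 14 × 29.901 × 1.3 = 544.2 kPa
q·N_q = 52.26 × 18.194 = 950.81 kPa
0.5·γ·B·N_γ·s_γ = 0.5 × 20.1 × 4 × 14.8 × 0.8 = 475.97 kPa
q_ult = 544.2 + 950.81 + 475.97 = 1971 kPa.

q_ult ≈ 1970 kPa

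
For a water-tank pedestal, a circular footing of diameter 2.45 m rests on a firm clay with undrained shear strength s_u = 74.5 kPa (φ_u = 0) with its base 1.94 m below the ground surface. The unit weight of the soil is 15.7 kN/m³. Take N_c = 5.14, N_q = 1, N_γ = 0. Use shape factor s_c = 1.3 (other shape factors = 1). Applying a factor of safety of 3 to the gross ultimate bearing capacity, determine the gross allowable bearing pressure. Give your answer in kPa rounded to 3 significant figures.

Overburden at base level: q = 15.7 × 1.94 = 30.458 kPa.
Cohesion term c·N_c·s_c = 74.5 × 5.14 × 1.3 = 497.81 kPa; surcharge term q·N_q = 30.458 × 1 = 30.458 kPa.
q_ult = 497.81 + 30.458 = 528.27 kPa.
q_all = q_ult / FS = 528.27 / 3 = 176.09 kPa.

q_all ≈ 176 kPa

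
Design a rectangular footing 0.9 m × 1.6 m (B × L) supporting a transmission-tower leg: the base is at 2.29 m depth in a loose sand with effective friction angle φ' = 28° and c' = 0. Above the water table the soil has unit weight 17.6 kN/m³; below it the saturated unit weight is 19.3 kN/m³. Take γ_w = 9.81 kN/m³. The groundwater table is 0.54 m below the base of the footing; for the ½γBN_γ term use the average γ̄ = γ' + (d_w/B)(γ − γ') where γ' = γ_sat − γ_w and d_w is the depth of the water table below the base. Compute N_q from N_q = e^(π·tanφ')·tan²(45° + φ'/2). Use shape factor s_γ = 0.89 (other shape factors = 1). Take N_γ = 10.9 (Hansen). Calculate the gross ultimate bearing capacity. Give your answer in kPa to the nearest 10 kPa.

tan28° = 0.5317, so N_q = e^(π×0.5317)·tan²(59°) = 5.314 × 2.77 = 14.72.
Overburden at base level: q = 17.6 × 2.29 = 40.304 kPa.
The water table is 0.54 m below the base (< B = 0.9 m), so the ½γBN_γ term uses γ̄ = γ' + (d_w/B)(γ − γ') = 9.49 + (0.54/0.9)(17.6 − 9.49) = 14.356 kN/m³.
Surcharge term q·N_q = 40.304 × 14.72 = 593.27 kPa; self-weight term 0.5·γ·B·N_γ·s_γ = 0.5 × 14.356 × 0.9 × 10.9 × 0.89 = 62.67 kPa.
q_ult = 593.27 + 62.67 = 655.94 kPa.

q_ult ≈ 660 kPa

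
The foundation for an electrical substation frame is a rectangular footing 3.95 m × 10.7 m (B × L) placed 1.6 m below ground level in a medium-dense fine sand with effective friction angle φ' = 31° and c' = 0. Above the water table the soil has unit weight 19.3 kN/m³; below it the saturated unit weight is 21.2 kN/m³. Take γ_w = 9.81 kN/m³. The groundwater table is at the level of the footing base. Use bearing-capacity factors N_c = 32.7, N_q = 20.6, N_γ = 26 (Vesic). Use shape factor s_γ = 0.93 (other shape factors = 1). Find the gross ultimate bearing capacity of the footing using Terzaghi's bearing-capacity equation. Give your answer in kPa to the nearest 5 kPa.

Overburden at base level: q = 19.3 × 1.6 = 30.88 kPa.
Below the base the soil is submerged, so the ½γBN_γ term uses γ' = 21.2 − 9.81 = 11.39 kN/m³.
Surcharge term q·N_q = 30.88 × 20.6 = 636.13 kPa; self-weight term 0.5·γ·B·N_γ·s_γ = 0.5 × 11.39 × 3.95 × 26 × 0.93 = 543.94 kPa.
q_ult = 636.13 + 543.94 = 1180.1 kPa.

q_ult ≈ 1180 kPa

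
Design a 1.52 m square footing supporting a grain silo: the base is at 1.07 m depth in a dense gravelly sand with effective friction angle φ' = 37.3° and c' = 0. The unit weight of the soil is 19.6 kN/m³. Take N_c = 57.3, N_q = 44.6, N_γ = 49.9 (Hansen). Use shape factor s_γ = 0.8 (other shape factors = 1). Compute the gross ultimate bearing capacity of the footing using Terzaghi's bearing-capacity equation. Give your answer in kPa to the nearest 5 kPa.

q_ult ≈ 1530 kPa

Overburden at base level: q = 19.6 × 1.07 = 20.972 kPa.
Surcharge term q·N_q = 20.972 × 44.6 = 935.35 kPa; self-weight term 0.5·γ·B·N_γ·s_γ = 0.5 × 19.6 × 1.52 × 49.9 × 0.8 = 594.65 kPa.
q_ult = 935.35 + 594.65 = 1530 kPa.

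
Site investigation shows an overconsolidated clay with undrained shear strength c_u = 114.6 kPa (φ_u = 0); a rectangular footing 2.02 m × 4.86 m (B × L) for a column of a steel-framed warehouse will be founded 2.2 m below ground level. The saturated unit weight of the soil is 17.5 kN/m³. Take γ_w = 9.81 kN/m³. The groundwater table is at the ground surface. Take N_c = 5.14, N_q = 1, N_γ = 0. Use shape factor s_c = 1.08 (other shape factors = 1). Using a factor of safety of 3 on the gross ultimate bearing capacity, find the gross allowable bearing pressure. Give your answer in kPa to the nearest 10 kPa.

q_all ≈ 220 kPa

γ' = 17.5 − 9.81 = 7.69 kN/m³ (submerged throughout). q = 7.69 × 2.2 = 16.918 kPa.
c·N_c·s_c = 114.6 × 5.14 × 1.08 = 636.17 kPa
q·N_q = 16.918 × 1 = 16.918 kPa
q_ult = 636.17 + 16.918 = 653.09 kPa.
q_all = 653.09 / 3 = 217.7 kPa.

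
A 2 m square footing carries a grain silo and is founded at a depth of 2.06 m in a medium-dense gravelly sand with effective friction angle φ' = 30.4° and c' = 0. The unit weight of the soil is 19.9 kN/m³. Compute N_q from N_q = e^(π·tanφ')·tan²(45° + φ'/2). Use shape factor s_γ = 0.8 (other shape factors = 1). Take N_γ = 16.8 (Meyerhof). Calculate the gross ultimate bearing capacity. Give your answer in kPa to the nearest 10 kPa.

q_ult ≈ 1060 kPa

tan30.4° = 0.5867, so N_q = e^(π×0.5867)·tan²(60.2°) = 6.316 × 3.049 = 19.26.
Overburden at base level: q = 19.9 × 2.06 = 40.994 kPa.
Surcharge term q·N_q = 40.994 × 19.258 = 789.46 kPa; self-weight term 0.5·γ·B·N_γ·s_γ = 0.5 × 19.9 × 2 × 16.8 × 0.8 = 267.46 kPa.
q_ult = 789.46 + 267.46 = 1056.9 kPa.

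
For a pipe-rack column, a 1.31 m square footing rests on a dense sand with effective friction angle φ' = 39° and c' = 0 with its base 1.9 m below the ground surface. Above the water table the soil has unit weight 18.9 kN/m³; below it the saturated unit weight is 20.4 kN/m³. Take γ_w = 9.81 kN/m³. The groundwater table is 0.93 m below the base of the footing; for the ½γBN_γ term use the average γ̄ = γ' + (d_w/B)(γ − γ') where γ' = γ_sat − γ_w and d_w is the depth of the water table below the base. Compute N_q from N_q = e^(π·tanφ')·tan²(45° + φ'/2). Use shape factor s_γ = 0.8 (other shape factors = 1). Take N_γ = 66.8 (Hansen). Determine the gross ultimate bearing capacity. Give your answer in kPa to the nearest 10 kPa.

q_ult ≈ 2590 kPa

tan39° = 0.8098, so N_q = e^(π×0.8098)·tan²(64.5°) = 12.731 × 4.395 = 55.96.
q = γ·D_f = 18.9 × 1.9 = 35.91 kPa.
γ' = 10.59 kN/m³; averaging over the depth B below the base, γ̄ = γ' + (d_w/B)(γ − γ') = 16.489 kN/m³.
q·N_q = 35.91 × 55.957 = 2009.4 kPa
0.5·γ·B·N_γ·s_γ = 0.5 × 16.489 × 1.31 × 66.8 × 0.8 = 577.18 kPa
q_ult = 2009.4 + 577.18 = 2586.6 kPa.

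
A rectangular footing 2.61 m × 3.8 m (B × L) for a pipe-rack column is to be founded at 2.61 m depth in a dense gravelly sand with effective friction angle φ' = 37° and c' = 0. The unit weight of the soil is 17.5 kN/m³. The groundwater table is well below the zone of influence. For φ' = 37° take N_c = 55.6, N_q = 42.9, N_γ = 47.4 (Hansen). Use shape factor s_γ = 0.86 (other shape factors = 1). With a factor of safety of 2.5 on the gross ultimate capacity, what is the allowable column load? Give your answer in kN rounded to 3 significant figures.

P_all ≈ 11500 kN

q = γ·D_f = 17.5 × 2.61 = 45.675 kPa.
q·N_q = 45.675 × 42.9 = 1959.5 kPa
0.5·γ·B·N_γ·s_γ = 0.5 × 17.5 × 2.61 × 47.4 × 0.86 = 930.95 kPa
q_ult = 1959.5 + 930.95 = 2890.4 kPa.
Gross allowable pressure q_all = 2890.4 / 2.5 = 1156.2 kPa.
Footing area = 9.918 m², so allowable column load = 1156.2 × 9.918 = 11467 kN.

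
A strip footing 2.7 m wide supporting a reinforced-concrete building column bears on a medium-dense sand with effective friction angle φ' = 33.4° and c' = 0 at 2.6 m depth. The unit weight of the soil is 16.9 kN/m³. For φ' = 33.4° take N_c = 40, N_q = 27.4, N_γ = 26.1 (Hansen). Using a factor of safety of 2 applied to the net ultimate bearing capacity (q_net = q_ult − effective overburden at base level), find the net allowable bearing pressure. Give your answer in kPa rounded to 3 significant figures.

q_all(net) ≈ 878 kPa

Effective surcharge at the founding depth q = γ·D_f = 16.9 × 2.6 = 43.94 kPa.
q_ult = q·N_q + 0.5·γ·B·N_γ
     = 43.94 × 27.4 + 0.5 × 16.9 × 2.7 × 26.1
     = 1204 + 595.47 = 1799.4 kPa.
Net ultimate: q_net = 1799.4 − 43.94 = 1755.5 kPa.
q_all(net) = 1755.5 / 2 = 877.74 kPa.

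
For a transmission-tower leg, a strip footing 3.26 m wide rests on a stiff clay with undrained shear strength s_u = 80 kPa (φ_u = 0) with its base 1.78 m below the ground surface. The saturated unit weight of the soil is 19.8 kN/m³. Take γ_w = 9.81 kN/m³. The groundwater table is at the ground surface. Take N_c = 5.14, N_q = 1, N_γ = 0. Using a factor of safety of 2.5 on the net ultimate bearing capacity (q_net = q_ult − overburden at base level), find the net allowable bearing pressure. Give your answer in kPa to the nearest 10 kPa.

γ' = 19.8 − 9.81 = 9.99 kN/m³ (submerged throughout). q = 9.99 × 1.78 = 17.782 kPa.
c·N_c = 80 × 5.14 = 411.2 kPa
q·N_q = 17.782 × 1 = 17.782 kPa
q_ult = 411.2 + 17.782 = 428.98 kPa.
q_net = 428.98 − 17.782 = 411.2 kPa.
q_all(net) = 411.2 / 2.5 = 164.48 kPa.

q_all(net) ≈ 160 kPa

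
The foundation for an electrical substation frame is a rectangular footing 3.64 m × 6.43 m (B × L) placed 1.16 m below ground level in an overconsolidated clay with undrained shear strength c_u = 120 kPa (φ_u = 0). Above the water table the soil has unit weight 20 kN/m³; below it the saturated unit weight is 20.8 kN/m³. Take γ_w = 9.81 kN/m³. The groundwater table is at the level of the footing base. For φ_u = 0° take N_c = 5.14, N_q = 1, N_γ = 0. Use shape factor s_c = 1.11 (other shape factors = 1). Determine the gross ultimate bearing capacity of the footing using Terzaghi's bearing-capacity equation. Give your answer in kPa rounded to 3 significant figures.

Overburden at base level: q = 20 × 1.16 = 23.2 kPa.
Cohesion term c·N_c·s_c = 120 × 5.14 × 1.11 = 684.65 kPa; surcharge term q·N_q = 23.2 × 1 = 23.2 kPa.
q_ult = 684.65 + 23.2 = 707.85 kPa.

q_ult ≈ 708 kPa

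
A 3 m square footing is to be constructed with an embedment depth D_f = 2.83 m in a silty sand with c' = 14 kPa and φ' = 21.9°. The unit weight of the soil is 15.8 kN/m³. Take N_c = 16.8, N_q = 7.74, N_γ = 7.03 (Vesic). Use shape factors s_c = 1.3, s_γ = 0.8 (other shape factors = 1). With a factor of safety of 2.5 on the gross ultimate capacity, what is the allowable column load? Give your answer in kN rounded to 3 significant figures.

P_all ≈ 2830 kN

q = γ·D_f = 15.8 × 2.83 = 44.714 kPa.
c·N_c·s_c = 14 × 16.8 × 1.3 = 305.76 kPa
q·N_q = 44.714 × 7.74 = 346.09 kPa
0.5·γ·B·N_γ·s_γ = 0.5 × 15.8 × 3 × 7.03 × 0.8 = 133.29 kPa
q_ult = 305.76 + 346.09 + 133.29 = 785.14 kPa.
Gross allowable pressure q_all = 785.14 / 2.5 = 314.05 kPa.
Footing area = 9 m², so allowable column load = 314.05 × 9 = 2826.5 kN.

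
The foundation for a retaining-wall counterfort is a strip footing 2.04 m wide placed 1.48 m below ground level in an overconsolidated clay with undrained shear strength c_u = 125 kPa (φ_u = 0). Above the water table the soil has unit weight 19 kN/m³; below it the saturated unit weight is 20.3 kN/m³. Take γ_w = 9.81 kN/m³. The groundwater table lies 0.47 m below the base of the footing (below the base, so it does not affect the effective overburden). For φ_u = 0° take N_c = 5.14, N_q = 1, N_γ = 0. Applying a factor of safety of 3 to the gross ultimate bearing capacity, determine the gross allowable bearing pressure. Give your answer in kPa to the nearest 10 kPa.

q = γ·D_f = 19 × 1.48 = 28.12 kPa.
c·N_c = 125 × 5.14 = 642.5 kPa
q·N_q = 28.12 × 1 = 28.12 kPa
q_ult = 642.5 + 28.12 = 670.62 kPa.
q_all = q_ult / FS = 670.62 / 3 = 223.54 kPa.

q_all ≈ 220 kPa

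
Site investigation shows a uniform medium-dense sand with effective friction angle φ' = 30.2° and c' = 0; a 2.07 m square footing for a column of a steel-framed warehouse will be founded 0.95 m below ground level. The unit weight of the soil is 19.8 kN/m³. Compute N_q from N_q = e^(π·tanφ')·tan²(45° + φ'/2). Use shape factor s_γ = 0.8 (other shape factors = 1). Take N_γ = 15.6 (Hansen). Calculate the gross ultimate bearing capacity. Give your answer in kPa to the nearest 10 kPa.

tan30.2° = 0.582, so N_q = e^(π×0.582)·tan²(60.1°) = 6.224 × 3.024 = 18.82.
q = γ·D_f = 19.8 × 0.95 = 18.81 kPa.
q·N_q = 18.81 × 18.824 = 354.08 kPa
0.5·γ·B·N_γ·s_γ = 0.5 × 19.8 × 2.07 × 15.6 × 0.8 = 255.75 kPa
q_ult = 354.08 + 255.75 = 609.83 kPa.

q_ult ≈ 610 kPa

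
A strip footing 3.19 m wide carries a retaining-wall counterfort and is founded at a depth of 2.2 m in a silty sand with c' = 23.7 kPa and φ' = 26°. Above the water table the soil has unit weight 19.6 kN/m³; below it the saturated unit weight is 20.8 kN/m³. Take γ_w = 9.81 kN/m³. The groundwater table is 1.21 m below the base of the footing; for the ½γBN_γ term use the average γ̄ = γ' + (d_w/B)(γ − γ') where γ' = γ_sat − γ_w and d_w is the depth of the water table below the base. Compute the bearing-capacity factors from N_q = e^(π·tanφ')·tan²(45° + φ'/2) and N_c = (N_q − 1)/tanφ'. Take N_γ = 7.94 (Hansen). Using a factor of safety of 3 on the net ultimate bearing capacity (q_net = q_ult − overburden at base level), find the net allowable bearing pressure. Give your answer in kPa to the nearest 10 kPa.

N_q = e^(π·tan26°)·tan²(58°) = 11.85; N_c = (N_q − 1)/tanφ' = 22.25.
Overburden at base level: q = 19.6 × 2.2 = 43.12 kPa.
The water table is 1.21 m below the base (< B = 3.19 m), so the ½γBN_γ term uses γ̄ = γ' + (d_w/B)(γ − γ') = 10.99 + (1.21/3.19)(19.6 − 10.99) = 14.256 kN/m³.
Cohesion term c·N_c = 23.7 × 22.254 = 527.43 kPa; surcharge term q·N_q = 43.12 × 11.854 = 511.15 kPa; self-weight term 0.5·γ·B·N_γ = 0.5 × 14.256 × 3.19 × 7.94 = 180.54 kPa.
q_ult = 527.43 + 511.15 + 180.54 = 1219.1 kPa.
q_net = 1219.1 − 43.12 = 1176 kPa.
q_all(net) = 1176 / 3 = 392 kPa.

q_all(net) ≈ 390 kPa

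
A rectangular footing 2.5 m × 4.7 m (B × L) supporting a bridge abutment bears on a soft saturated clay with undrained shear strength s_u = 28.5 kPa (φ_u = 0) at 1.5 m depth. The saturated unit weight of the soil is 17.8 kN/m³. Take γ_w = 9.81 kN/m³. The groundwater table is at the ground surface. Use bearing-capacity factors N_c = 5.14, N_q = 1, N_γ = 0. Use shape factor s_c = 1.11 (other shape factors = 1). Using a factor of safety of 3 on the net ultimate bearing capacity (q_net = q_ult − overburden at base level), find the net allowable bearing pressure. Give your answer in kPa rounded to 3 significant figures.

q_all(net) ≈ 54.2 kPa

Water table at ground surface, so effective unit weight γ' = 17.8 − 9.81 = 7.99 kN/m³ is used throughout; overburden q = 7.99 × 1.5 = 11.985 kPa.
Cohesion term c·N_c·s_c = 28.5 × 5.14 × 1.11 = 162.6 kPa; surcharge term q·N_q = 11.985 × 1 = 11.985 kPa.
q_ult = 162.6 + 11.985 = 174.59 kPa.
q_net = 174.59 − 11.985 = 162.6 kPa.
q_all(net) = 162.6 / 3 = 54.201 kPa.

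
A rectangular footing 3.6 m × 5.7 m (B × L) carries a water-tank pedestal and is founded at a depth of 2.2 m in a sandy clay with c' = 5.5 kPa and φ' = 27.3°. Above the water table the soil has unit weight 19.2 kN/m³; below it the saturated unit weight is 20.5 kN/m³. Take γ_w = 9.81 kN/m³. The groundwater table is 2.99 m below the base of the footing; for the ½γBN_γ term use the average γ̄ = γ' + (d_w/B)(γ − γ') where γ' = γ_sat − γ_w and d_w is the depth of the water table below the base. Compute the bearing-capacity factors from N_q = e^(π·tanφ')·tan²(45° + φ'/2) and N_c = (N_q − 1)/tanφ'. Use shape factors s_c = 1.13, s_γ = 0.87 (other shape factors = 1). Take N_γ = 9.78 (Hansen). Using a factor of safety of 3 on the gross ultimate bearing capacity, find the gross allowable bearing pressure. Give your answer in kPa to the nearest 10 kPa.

q_all ≈ 330 kPa

N_q = e^(π·tan27.3°)·tan²(58.65°) = 13.64; N_c = (N_q − 1)/tanφ' = 24.48.
q = γ·D_f = 19.2 × 2.2 = 42.24 kPa.
γ' = 10.69 kN/m³; averaging over the depth B below the base, γ̄ = γ' + (d_w/B)(γ − γ') = 17.758 kN/m³.
c·N_c·s_c = 5.5 × 24.481 × 1.13 = 152.15 kPa
q·N_q = 42.24 × 13.636 = 575.97 kPa
0.5·γ·B·N_γ·s_γ = 0.5 × 17.758 × 3.6 × 9.78 × 0.87 = 271.97 kPa
q_ult = 152.15 + 575.97 + 271.97 = 1000.1 kPa.
q_all = 1000.1 / 3 = 333.37 kPa.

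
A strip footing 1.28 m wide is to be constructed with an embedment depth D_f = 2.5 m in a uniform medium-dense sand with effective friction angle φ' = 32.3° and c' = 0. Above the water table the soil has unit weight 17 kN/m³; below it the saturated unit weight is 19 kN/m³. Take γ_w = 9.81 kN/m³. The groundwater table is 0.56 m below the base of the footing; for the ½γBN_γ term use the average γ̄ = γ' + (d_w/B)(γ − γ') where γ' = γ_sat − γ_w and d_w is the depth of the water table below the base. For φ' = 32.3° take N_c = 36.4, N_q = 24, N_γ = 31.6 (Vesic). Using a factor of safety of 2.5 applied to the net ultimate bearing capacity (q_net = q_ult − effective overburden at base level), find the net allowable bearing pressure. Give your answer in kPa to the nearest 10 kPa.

Overburden at base level: q = 17 × 2.5 = 42.5 kPa.
The water table is 0.56 m below the base (< B = 1.28 m), so the ½γBN_γ term uses γ̄ = γ' + (d_w/B)(γ − γ') = 9.19 + (0.56/1.28)(17 − 9.19) = 12.607 kN/m³.
Surcharge term q·N_q = 42.5 × 24 = 1020 kPa; self-weight term 0.5·γ·B·N_γ = 0.5 × 12.607 × 1.28 × 31.6 = 254.96 kPa.
q_ult = 1020 + 254.96 = 1275 kPa.
Net ultimate: q_net = 1275 − 42.5 = 1232.5 kPa.
q_all(net) = 1232.5 / 2.5 = 492.98 kPa.

q_all(net) ≈ 490 kPa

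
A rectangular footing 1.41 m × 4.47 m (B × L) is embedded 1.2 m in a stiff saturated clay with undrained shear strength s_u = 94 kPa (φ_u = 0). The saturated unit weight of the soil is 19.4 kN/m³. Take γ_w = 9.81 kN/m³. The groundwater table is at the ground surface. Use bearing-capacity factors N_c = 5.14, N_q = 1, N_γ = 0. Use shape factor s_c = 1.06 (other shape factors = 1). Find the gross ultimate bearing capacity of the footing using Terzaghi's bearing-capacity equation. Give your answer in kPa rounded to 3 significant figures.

γ' = 19.4 − 9.81 = 9.59 kN/m³ (submerged throughout). q = 9.59 × 1.2 = 11.508 kPa.
c·N_c·s_c = 94 × 5.14 × 1.06 = 512.15 kPa
q·N_q = 11.508 × 1 = 11.508 kPa
q_ult = 512.15 + 11.508 = 523.66 kPa.

q_ult ≈ 524 kPa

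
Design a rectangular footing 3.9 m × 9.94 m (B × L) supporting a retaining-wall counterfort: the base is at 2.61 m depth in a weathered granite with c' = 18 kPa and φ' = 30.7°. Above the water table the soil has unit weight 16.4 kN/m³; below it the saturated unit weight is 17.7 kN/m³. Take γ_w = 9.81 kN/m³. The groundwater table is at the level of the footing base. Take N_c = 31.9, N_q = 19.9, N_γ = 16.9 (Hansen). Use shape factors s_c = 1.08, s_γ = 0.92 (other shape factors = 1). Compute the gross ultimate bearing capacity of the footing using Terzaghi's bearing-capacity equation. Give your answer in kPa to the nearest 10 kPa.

Effective surcharge at the founding depth q = γ·D_f = 16.4 × 2.61 = 42.804 kPa.
The water table coincides with the base, so in the self-weight term γ → γ' = 7.89 kN/m³.
q_ult = c·N_c·s_c + q·N_q + 0.5·γ·B·N_γ·s_γ
     = 18 × 31.9 × 1.08 + 42.804 × 19.9 + 0.5 × 7.89 × 3.9 × 16.9 × 0.92
     = 620.14 + 851.8 + 239.21 = 1711.1 kPa.

q_ult ≈ 1710 kPa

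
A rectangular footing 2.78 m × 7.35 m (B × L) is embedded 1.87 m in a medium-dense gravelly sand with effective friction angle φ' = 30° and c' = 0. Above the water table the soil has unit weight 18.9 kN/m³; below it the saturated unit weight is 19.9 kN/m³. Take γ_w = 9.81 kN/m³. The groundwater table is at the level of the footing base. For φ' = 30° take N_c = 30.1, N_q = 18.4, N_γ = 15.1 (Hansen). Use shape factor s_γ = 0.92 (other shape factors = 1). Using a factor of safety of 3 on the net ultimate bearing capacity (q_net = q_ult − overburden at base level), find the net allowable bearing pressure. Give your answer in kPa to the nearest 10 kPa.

q_all(net) ≈ 270 kPa

q = γ·D_f = 18.9 × 1.87 = 35.343 kPa.
For the ½γBN_γ term take γ' = 19.9 − 9.81 = 10.09 kN/m³ (soil below base is submerged).
q·N_q = 35.343 × 18.4 = 650.31 kPa
0.5·γ·B·N_γ·s_γ = 0.5 × 10.09 × 2.78 × 15.1 × 0.92 = 194.84 kPa
q_ult = 650.31 + 194.84 = 845.15 kPa.
q_net = 845.15 − 35.343 = 809.8 kPa.
q_all(net) = 809.8 / 3 = 269.93 kPa.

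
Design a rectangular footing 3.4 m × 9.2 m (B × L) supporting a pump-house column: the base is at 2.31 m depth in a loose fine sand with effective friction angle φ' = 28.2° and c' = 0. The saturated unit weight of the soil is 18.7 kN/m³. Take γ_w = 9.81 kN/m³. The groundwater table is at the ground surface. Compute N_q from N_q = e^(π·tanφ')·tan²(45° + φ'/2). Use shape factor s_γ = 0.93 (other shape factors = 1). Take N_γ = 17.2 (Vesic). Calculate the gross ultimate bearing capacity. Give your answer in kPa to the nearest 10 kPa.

tan28.2° = 0.5362, so N_q = e^(π×0.5362)·tan²(59.1°) = 5.39 × 2.792 = 15.05.
With the water table at the surface the whole profile is submerged: γ' = 18.7 − 9.81 = 8.89 kN/m³, so q = γ'·D_f = 20.536 kPa; the same γ' applies in the ½γBN_γ term.
q_ult = q·N_q + 0.5·γ·B·N_γ·s_γ
     = 20.536 × 15.047 + 0.5 × 8.89 × 3.4 × 17.2 × 0.93
     = 309.01 + 241.75 = 550.76 kPa.

q_ult ≈ 550 kPa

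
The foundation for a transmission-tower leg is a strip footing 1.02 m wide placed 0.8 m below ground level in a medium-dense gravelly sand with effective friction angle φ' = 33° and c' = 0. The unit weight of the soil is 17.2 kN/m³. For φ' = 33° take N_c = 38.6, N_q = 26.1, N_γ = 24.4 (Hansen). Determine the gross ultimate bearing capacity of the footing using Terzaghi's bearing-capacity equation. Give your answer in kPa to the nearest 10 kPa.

q_ult ≈ 570 kPa

Effective surcharge at the founding depth q = γ·D_f = 17.2 × 0.8 = 13.76 kPa.
q_ult = q·N_q + 0.5·γ·B·N_γ
     = 13.76 × 26.1 + 0.5 × 17.2 × 1.02 × 24.4
     = 359.14 + 214.04 = 573.17 kPa.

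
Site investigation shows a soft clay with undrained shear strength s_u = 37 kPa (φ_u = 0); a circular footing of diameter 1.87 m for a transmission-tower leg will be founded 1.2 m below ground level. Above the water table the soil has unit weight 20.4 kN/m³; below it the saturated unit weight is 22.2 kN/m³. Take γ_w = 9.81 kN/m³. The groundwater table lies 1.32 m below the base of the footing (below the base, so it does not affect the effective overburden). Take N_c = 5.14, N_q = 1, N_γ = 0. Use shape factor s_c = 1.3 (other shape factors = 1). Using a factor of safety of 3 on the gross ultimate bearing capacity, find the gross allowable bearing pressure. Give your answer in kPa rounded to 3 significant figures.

q = γ·D_f = 20.4 × 1.2 = 24.48 kPa.
c·N_c·s_c = 37 × 5.14 × 1.3 = 247.23 kPa
q·N_q = 24.48 × 1 = 24.48 kPa
q_ult = 247.23 + 24.48 = 271.71 kPa.
q_all = 271.71 / 3 = 90.571 kPa.

q_all ≈ 90.6 kPa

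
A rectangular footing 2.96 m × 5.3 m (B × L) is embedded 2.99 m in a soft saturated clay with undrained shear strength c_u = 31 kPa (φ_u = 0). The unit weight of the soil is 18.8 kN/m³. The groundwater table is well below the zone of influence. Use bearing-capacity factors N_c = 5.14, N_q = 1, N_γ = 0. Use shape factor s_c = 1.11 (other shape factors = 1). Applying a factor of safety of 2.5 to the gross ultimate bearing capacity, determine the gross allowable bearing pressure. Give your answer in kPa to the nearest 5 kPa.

q_all ≈ 95 kPa

q = γ·D_f = 18.8 × 2.99 = 56.212 kPa.
c·N_c·s_c = 31 × 5.14 × 1.11 = 176.87 kPa
q·N_q = 56.212 × 1 = 56.212 kPa
q_ult = 176.87 + 56.212 = 233.08 kPa.
q_all = q_ult / FS = 233.08 / 2.5 = 93.232 kPa.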